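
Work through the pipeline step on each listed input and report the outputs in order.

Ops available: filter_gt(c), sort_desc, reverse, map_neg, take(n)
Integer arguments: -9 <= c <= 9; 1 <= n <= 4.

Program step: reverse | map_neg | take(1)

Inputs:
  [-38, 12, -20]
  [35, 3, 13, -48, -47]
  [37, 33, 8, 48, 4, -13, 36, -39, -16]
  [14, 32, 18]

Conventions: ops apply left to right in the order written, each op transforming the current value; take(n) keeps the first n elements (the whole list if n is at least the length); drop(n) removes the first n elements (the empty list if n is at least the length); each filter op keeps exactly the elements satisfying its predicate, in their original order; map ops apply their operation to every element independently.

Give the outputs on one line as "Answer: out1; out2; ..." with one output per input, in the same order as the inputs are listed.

[20]; [47]; [16]; [-18]

Execution, op by op:
  [-38, 12, -20] -> [-20, 12, -38] -> [20, -12, 38] -> [20]
  [35, 3, 13, -48, -47] -> [-47, -48, 13, 3, 35] -> [47, 48, -13, -3, -35] -> [47]
  [37, 33, 8, 48, 4, -13, 36, -39, -16] -> [-16, -39, 36, -13, 4, 48, 8, 33, 37] -> [16, 39, -36, 13, -4, -48, -8, -33, -37] -> [16]
  [14, 32, 18] -> [18, 32, 14] -> [-18, -32, -14] -> [-18]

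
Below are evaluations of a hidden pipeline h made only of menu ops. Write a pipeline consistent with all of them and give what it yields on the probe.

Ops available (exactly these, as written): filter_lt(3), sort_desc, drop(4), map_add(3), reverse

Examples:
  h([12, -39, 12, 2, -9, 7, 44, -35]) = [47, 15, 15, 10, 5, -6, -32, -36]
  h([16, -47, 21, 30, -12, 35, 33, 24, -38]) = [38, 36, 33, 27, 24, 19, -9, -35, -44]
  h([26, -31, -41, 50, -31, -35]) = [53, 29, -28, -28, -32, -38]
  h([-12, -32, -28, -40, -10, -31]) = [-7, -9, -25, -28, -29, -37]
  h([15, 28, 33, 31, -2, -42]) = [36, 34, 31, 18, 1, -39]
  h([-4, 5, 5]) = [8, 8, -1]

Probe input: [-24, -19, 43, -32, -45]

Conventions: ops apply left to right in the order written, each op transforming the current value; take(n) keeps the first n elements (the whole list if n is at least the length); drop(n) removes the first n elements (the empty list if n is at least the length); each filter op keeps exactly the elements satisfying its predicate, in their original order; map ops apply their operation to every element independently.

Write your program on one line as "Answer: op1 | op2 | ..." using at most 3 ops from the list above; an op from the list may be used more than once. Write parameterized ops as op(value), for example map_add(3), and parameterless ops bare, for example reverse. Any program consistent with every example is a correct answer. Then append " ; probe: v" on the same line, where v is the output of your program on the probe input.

map_add(3) | sort_desc ; probe: [46, -16, -21, -29, -42]

Check, running the answer program on each example:
  [12, -39, 12, 2, -9, 7, 44, -35] -> [15, -36, 15, 5, -6, 10, 47, -32] -> [47, 15, 15, 10, 5, -6, -32, -36]
  [16, -47, 21, 30, -12, 35, 33, 24, -38] -> [19, -44, 24, 33, -9, 38, 36, 27, -35] -> [38, 36, 33, 27, 24, 19, -9, -35, -44]
  [26, -31, -41, 50, -31, -35] -> [29, -28, -38, 53, -28, -32] -> [53, 29, -28, -28, -32, -38]
  [-12, -32, -28, -40, -10, -31] -> [-9, -29, -25, -37, -7, -28] -> [-7, -9, -25, -28, -29, -37]
  [15, 28, 33, 31, -2, -42] -> [18, 31, 36, 34, 1, -39] -> [36, 34, 31, 18, 1, -39]
  [-4, 5, 5] -> [-1, 8, 8] -> [8, 8, -1]
  probe: [-24, -19, 43, -32, -45] -> [-21, -16, 46, -29, -42] -> [46, -16, -21, -29, -42]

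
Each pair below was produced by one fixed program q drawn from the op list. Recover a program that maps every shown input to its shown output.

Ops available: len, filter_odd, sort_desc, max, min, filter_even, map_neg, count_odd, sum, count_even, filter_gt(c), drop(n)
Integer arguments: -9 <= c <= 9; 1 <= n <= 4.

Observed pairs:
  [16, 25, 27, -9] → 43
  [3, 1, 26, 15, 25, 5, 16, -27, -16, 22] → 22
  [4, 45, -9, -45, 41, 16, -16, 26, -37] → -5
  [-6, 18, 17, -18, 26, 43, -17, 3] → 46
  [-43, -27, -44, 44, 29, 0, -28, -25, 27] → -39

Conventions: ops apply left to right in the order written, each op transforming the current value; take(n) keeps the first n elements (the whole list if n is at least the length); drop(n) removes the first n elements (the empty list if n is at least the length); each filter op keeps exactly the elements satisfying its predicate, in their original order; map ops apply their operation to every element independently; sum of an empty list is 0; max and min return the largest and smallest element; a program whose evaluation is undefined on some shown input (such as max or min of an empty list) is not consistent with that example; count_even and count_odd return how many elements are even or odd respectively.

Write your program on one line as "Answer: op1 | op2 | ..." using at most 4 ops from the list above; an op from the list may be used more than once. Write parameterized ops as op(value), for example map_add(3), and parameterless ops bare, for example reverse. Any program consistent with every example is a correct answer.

filter_odd | sort_desc | sum

Check, running the answer program on each example:
  [16, 25, 27, -9] -> [25, 27, -9] -> [27, 25, -9] -> 43
  [3, 1, 26, 15, 25, 5, 16, -27, -16, 22] -> [3, 1, 15, 25, 5, -27] -> [25, 15, 5, 3, 1, -27] -> 22
  [4, 45, -9, -45, 41, 16, -16, 26, -37] -> [45, -9, -45, 41, -37] -> [45, 41, -9, -37, -45] -> -5
  [-6, 18, 17, -18, 26, 43, -17, 3] -> [17, 43, -17, 3] -> [43, 17, 3, -17] -> 46
  [-43, -27, -44, 44, 29, 0, -28, -25, 27] -> [-43, -27, 29, -25, 27] -> [29, 27, -25, -27, -43] -> -39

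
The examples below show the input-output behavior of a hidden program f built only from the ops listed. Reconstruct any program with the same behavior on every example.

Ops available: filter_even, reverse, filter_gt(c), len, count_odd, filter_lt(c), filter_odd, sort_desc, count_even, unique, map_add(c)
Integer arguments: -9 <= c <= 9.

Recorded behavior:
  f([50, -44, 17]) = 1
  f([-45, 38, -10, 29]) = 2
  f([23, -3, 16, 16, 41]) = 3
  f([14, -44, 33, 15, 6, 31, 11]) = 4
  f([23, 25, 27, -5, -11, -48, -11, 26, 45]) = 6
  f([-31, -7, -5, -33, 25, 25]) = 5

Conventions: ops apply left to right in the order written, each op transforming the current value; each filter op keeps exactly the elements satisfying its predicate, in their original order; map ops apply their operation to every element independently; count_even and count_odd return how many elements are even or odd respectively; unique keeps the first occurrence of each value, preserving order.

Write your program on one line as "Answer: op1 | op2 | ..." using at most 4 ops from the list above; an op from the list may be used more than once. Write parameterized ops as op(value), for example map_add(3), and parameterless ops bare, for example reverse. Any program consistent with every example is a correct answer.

reverse | unique | count_odd

Check, running the answer program on each example:
  [50, -44, 17] -> [17, -44, 50] -> [17, -44, 50] -> 1
  [-45, 38, -10, 29] -> [29, -10, 38, -45] -> [29, -10, 38, -45] -> 2
  [23, -3, 16, 16, 41] -> [41, 16, 16, -3, 23] -> [41, 16, -3, 23] -> 3
  [14, -44, 33, 15, 6, 31, 11] -> [11, 31, 6, 15, 33, -44, 14] -> [11, 31, 6, 15, 33, -44, 14] -> 4
  [23, 25, 27, -5, -11, -48, -11, 26, 45] -> [45, 26, -11, -48, -11, -5, 27, 25, 23] -> [45, 26, -11, -48, -5, 27, 25, 23] -> 6
  [-31, -7, -5, -33, 25, 25] -> [25, 25, -33, -5, -7, -31] -> [25, -33, -5, -7, -31] -> 5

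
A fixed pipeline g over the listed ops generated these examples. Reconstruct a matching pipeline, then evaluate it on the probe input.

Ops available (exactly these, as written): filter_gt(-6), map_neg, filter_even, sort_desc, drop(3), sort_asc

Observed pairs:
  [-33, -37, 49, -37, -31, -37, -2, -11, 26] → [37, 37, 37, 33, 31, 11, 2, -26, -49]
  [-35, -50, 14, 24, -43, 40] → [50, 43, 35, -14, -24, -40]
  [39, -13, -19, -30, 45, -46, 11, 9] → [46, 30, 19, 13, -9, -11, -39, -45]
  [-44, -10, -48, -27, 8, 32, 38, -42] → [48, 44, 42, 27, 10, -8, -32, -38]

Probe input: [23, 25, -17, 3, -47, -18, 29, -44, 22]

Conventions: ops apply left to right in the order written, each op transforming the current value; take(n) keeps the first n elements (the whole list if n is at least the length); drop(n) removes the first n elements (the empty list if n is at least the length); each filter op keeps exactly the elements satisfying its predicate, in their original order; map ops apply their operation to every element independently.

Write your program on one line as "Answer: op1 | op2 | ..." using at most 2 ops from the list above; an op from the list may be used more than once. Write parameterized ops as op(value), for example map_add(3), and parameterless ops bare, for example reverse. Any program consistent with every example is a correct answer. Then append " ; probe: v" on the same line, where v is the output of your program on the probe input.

sort_asc | map_neg ; probe: [47, 44, 18, 17, -3, -22, -23, -25, -29]

Check, running the answer program on each example:
  [-33, -37, 49, -37, -31, -37, -2, -11, 26] -> [-37, -37, -37, -33, -31, -11, -2, 26, 49] -> [37, 37, 37, 33, 31, 11, 2, -26, -49]
  [-35, -50, 14, 24, -43, 40] -> [-50, -43, -35, 14, 24, 40] -> [50, 43, 35, -14, -24, -40]
  [39, -13, -19, -30, 45, -46, 11, 9] -> [-46, -30, -19, -13, 9, 11, 39, 45] -> [46, 30, 19, 13, -9, -11, -39, -45]
  [-44, -10, -48, -27, 8, 32, 38, -42] -> [-48, -44, -42, -27, -10, 8, 32, 38] -> [48, 44, 42, 27, 10, -8, -32, -38]
  probe: [23, 25, -17, 3, -47, -18, 29, -44, 22] -> [-47, -44, -18, -17, 3, 22, 23, 25, 29] -> [47, 44, 18, 17, -3, -22, -23, -25, -29]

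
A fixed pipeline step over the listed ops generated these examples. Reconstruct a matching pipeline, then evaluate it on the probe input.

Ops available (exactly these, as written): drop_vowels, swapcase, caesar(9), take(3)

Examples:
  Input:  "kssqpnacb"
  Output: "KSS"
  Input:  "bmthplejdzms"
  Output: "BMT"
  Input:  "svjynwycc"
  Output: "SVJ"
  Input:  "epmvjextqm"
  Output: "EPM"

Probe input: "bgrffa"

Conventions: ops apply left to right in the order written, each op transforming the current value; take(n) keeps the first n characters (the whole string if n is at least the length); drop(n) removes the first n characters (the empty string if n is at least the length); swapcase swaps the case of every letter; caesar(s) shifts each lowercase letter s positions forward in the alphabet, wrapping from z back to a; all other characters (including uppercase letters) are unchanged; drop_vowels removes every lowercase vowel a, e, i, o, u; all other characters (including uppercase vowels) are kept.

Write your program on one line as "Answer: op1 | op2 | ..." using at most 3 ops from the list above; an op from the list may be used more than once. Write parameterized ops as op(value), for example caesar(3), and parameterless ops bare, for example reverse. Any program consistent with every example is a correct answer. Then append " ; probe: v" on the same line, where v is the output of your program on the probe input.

swapcase | take(3) ; probe: "BGR"

Check, running the answer program on each example:
  "kssqpnacb" -> "KSSQPNACB" -> "KSS"
  "bmthplejdzms" -> "BMTHPLEJDZMS" -> "BMT"
  "svjynwycc" -> "SVJYNWYCC" -> "SVJ"
  "epmvjextqm" -> "EPMVJEXTQM" -> "EPM"
  probe: "bgrffa" -> "BGRFFA" -> "BGR"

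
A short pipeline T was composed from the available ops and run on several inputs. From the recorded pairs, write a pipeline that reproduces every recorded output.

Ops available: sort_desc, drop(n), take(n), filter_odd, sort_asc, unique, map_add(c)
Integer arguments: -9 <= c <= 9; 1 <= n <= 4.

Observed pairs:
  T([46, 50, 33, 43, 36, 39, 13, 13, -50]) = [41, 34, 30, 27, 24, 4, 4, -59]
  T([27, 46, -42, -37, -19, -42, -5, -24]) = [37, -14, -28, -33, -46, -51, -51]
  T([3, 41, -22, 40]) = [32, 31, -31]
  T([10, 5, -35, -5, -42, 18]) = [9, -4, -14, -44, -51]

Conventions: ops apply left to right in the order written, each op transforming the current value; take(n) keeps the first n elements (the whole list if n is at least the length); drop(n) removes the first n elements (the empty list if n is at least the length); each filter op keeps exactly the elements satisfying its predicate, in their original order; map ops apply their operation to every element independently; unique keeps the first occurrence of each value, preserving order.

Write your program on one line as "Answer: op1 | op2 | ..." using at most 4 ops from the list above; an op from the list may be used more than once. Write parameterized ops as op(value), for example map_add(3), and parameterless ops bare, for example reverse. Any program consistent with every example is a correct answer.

drop(1) | map_add(-9) | sort_desc

Check, running the answer program on each example:
  [46, 50, 33, 43, 36, 39, 13, 13, -50] -> [50, 33, 43, 36, 39, 13, 13, -50] -> [41, 24, 34, 27, 30, 4, 4, -59] -> [41, 34, 30, 27, 24, 4, 4, -59]
  [27, 46, -42, -37, -19, -42, -5, -24] -> [46, -42, -37, -19, -42, -5, -24] -> [37, -51, -46, -28, -51, -14, -33] -> [37, -14, -28, -33, -46, -51, -51]
  [3, 41, -22, 40] -> [41, -22, 40] -> [32, -31, 31] -> [32, 31, -31]
  [10, 5, -35, -5, -42, 18] -> [5, -35, -5, -42, 18] -> [-4, -44, -14, -51, 9] -> [9, -4, -14, -44, -51]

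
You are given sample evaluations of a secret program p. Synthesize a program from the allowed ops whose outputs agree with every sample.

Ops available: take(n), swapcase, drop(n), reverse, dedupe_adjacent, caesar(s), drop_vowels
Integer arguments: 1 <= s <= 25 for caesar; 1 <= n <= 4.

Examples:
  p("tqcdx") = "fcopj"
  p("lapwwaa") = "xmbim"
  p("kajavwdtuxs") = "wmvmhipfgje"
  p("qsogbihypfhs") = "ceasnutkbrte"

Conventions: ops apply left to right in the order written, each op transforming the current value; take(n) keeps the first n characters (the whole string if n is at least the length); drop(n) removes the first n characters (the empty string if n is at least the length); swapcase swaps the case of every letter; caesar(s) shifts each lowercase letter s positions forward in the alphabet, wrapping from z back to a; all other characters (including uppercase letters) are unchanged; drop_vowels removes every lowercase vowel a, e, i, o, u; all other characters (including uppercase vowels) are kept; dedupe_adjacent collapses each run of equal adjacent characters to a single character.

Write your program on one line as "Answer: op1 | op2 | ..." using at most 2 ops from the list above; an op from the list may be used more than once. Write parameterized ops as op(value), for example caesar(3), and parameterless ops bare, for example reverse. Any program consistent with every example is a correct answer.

dedupe_adjacent | caesar(12)

Check, running the answer program on each example:
  "tqcdx" -> "tqcdx" -> "fcopj"
  "lapwwaa" -> "lapwa" -> "xmbim"
  "kajavwdtuxs" -> "kajavwdtuxs" -> "wmvmhipfgje"
  "qsogbihypfhs" -> "qsogbihypfhs" -> "ceasnutkbrte"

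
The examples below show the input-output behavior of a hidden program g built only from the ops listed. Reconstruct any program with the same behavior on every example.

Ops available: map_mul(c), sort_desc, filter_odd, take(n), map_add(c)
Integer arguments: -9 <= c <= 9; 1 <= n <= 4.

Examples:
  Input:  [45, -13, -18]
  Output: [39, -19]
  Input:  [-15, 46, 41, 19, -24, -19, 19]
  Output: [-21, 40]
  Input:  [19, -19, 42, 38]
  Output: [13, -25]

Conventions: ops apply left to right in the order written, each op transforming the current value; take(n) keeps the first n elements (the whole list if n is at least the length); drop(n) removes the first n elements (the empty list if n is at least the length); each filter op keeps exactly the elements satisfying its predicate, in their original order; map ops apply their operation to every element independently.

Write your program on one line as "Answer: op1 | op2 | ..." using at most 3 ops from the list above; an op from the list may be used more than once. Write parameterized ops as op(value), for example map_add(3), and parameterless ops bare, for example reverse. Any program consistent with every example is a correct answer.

take(2) | map_add(-5) | map_add(-1)

Check, running the answer program on each example:
  [45, -13, -18] -> [45, -13] -> [40, -18] -> [39, -19]
  [-15, 46, 41, 19, -24, -19, 19] -> [-15, 46] -> [-20, 41] -> [-21, 40]
  [19, -19, 42, 38] -> [19, -19] -> [14, -24] -> [13, -25]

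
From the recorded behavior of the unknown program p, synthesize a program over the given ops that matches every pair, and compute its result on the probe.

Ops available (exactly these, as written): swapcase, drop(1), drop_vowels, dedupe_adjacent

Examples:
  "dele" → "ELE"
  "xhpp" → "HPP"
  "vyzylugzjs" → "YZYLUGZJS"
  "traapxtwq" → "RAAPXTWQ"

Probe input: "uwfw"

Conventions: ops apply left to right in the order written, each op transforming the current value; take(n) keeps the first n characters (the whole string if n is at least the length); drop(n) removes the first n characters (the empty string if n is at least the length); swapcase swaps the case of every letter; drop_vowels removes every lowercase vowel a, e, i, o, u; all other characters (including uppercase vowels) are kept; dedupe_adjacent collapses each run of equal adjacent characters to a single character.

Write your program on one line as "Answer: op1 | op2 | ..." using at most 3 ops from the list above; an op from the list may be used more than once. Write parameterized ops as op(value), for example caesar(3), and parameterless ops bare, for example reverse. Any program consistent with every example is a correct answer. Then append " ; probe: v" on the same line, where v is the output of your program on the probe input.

swapcase | drop(1) ; probe: "WFW"

Check, running the answer program on each example:
  "dele" -> "DELE" -> "ELE"
  "xhpp" -> "XHPP" -> "HPP"
  "vyzylugzjs" -> "VYZYLUGZJS" -> "YZYLUGZJS"
  "traapxtwq" -> "TRAAPXTWQ" -> "RAAPXTWQ"
  probe: "uwfw" -> "UWFW" -> "WFW"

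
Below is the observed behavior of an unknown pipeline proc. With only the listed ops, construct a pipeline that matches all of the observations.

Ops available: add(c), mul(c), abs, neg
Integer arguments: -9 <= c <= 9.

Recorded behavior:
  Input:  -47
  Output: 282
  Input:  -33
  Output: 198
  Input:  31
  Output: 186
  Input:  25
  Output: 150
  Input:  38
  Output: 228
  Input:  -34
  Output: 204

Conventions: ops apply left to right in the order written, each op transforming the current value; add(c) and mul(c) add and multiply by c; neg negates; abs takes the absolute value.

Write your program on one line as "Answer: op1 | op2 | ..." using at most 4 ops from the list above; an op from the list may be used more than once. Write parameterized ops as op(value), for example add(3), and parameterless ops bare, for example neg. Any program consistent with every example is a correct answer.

abs | neg | mul(-6)

Check, running the answer program on each example:
  -47 -> 47 -> -47 -> 282
  -33 -> 33 -> -33 -> 198
  31 -> 31 -> -31 -> 186
  25 -> 25 -> -25 -> 150
  38 -> 38 -> -38 -> 228
  -34 -> 34 -> -34 -> 204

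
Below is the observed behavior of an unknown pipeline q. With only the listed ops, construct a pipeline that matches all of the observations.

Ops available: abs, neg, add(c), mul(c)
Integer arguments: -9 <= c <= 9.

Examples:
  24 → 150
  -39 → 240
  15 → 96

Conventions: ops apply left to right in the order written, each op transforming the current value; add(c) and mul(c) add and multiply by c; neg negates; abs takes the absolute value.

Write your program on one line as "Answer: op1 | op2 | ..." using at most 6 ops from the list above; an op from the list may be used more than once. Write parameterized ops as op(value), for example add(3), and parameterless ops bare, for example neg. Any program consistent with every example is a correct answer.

abs | add(-6) | add(7) | neg | mul(6) | neg

Check, running the answer program on each example:
  24 -> 24 -> 18 -> 25 -> -25 -> -150 -> 150
  -39 -> 39 -> 33 -> 40 -> -40 -> -240 -> 240
  15 -> 15 -> 9 -> 16 -> -16 -> -96 -> 96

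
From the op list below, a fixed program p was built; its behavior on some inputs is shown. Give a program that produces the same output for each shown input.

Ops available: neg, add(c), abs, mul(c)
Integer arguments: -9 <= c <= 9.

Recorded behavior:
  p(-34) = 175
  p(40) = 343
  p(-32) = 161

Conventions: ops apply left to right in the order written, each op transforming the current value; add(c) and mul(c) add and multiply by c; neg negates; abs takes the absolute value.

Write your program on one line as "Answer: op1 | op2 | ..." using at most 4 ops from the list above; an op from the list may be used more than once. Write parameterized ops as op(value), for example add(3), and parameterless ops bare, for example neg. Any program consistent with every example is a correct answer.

add(9) | mul(-7) | abs

Check, running the answer program on each example:
  -34 -> -25 -> 175 -> 175
  40 -> 49 -> -343 -> 343
  -32 -> -23 -> 161 -> 161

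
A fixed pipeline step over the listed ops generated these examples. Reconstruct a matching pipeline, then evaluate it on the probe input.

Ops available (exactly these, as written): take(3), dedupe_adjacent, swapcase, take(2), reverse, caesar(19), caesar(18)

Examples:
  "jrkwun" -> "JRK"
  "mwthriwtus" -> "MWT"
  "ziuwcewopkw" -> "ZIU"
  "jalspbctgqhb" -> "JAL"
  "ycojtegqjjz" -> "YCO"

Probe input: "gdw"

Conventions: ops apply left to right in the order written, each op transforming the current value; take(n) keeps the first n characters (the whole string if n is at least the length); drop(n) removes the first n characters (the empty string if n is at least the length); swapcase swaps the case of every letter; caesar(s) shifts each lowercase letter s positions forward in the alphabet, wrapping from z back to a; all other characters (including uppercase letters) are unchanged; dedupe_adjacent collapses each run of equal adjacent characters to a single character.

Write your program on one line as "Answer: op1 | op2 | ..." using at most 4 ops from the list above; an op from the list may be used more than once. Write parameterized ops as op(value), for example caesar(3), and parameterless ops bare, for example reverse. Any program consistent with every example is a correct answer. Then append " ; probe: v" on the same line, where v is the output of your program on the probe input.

swapcase | dedupe_adjacent | take(3) ; probe: "GDW"

Check, running the answer program on each example:
  "jrkwun" -> "JRKWUN" -> "JRKWUN" -> "JRK"
  "mwthriwtus" -> "MWTHRIWTUS" -> "MWTHRIWTUS" -> "MWT"
  "ziuwcewopkw" -> "ZIUWCEWOPKW" -> "ZIUWCEWOPKW" -> "ZIU"
  "jalspbctgqhb" -> "JALSPBCTGQHB" -> "JALSPBCTGQHB" -> "JAL"
  "ycojtegqjjz" -> "YCOJTEGQJJZ" -> "YCOJTEGQJZ" -> "YCO"
  probe: "gdw" -> "GDW" -> "GDW" -> "GDW"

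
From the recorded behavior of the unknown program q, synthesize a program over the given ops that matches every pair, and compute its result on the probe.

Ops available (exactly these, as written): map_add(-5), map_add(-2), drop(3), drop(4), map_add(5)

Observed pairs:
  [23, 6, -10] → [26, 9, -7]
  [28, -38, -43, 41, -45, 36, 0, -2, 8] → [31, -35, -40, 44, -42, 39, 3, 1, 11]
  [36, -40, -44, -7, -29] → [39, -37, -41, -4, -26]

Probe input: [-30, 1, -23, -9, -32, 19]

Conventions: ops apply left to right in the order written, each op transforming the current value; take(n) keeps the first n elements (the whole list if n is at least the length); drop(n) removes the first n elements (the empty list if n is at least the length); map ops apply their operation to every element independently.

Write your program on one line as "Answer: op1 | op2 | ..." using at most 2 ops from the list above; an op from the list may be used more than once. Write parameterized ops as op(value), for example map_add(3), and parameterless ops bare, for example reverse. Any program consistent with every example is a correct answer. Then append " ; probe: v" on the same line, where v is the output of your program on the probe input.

map_add(5) | map_add(-2) ; probe: [-27, 4, -20, -6, -29, 22]

Check, running the answer program on each example:
  [23, 6, -10] -> [28, 11, -5] -> [26, 9, -7]
  [28, -38, -43, 41, -45, 36, 0, -2, 8] -> [33, -33, -38, 46, -40, 41, 5, 3, 13] -> [31, -35, -40, 44, -42, 39, 3, 1, 11]
  [36, -40, -44, -7, -29] -> [41, -35, -39, -2, -24] -> [39, -37, -41, -4, -26]
  probe: [-30, 1, -23, -9, -32, 19] -> [-25, 6, -18, -4, -27, 24] -> [-27, 4, -20, -6, -29, 22]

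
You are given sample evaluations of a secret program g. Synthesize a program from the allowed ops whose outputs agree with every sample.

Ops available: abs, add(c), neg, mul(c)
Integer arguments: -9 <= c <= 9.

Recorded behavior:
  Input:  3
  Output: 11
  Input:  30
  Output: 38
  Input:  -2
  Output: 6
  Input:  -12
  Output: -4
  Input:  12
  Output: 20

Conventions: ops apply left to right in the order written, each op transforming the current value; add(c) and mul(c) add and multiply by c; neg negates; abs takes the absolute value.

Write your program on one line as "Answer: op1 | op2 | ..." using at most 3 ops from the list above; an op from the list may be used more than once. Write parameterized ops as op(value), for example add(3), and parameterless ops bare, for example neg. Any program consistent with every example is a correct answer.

add(2) | add(6)

Check, running the answer program on each example:
  3 -> 5 -> 11
  30 -> 32 -> 38
  -2 -> 0 -> 6
  -12 -> -10 -> -4
  12 -> 14 -> 20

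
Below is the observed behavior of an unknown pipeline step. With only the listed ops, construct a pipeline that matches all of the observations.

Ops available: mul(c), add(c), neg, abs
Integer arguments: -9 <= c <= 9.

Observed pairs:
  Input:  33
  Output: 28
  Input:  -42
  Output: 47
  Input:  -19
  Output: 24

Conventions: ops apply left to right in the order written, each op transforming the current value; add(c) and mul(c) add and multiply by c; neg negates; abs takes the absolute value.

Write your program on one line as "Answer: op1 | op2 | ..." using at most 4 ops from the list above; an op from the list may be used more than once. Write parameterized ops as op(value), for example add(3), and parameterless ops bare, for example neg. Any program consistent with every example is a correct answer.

add(4) | add(-9) | abs

Check, running the answer program on each example:
  33 -> 37 -> 28 -> 28
  -42 -> -38 -> -47 -> 47
  -19 -> -15 -> -24 -> 24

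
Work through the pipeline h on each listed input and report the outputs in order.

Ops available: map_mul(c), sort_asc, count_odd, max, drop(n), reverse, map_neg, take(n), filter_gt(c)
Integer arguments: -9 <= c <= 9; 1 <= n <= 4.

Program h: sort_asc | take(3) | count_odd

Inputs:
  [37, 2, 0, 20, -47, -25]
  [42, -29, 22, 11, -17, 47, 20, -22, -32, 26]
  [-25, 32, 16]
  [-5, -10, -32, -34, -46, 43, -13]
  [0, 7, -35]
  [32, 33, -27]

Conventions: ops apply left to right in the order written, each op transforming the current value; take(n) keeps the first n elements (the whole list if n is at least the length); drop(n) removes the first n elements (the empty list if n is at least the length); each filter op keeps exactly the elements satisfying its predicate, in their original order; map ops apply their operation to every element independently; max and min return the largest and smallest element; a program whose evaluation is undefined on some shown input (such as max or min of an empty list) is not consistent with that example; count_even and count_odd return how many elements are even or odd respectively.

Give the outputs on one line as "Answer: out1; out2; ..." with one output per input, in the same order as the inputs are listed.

2; 1; 1; 0; 2; 2

Execution, op by op:
  [37, 2, 0, 20, -47, -25] -> [-47, -25, 0, 2, 20, 37] -> [-47, -25, 0] -> 2
  [42, -29, 22, 11, -17, 47, 20, -22, -32, 26] -> [-32, -29, -22, -17, 11, 20, 22, 26, 42, 47] -> [-32, -29, -22] -> 1
  [-25, 32, 16] -> [-25, 16, 32] -> [-25, 16, 32] -> 1
  [-5, -10, -32, -34, -46, 43, -13] -> [-46, -34, -32, -13, -10, -5, 43] -> [-46, -34, -32] -> 0
  [0, 7, -35] -> [-35, 0, 7] -> [-35, 0, 7] -> 2
  [32, 33, -27] -> [-27, 32, 33] -> [-27, 32, 33] -> 2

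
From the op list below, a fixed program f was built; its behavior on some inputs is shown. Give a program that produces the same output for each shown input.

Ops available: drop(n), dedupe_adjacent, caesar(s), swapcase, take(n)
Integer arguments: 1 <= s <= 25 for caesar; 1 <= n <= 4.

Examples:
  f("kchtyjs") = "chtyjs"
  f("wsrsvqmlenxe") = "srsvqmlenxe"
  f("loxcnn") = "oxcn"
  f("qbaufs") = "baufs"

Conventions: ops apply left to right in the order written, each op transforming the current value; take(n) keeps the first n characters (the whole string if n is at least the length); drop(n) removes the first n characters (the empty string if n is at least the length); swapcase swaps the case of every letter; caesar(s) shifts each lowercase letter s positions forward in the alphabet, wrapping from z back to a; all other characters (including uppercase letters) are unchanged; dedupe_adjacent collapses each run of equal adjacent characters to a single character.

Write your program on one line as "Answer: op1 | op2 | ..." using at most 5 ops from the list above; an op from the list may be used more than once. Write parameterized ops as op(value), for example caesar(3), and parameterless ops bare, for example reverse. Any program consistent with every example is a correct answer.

swapcase | drop(1) | dedupe_adjacent | swapcase

Check, running the answer program on each example:
  "kchtyjs" -> "KCHTYJS" -> "CHTYJS" -> "CHTYJS" -> "chtyjs"
  "wsrsvqmlenxe" -> "WSRSVQMLENXE" -> "SRSVQMLENXE" -> "SRSVQMLENXE" -> "srsvqmlenxe"
  "loxcnn" -> "LOXCNN" -> "OXCNN" -> "OXCN" -> "oxcn"
  "qbaufs" -> "QBAUFS" -> "BAUFS" -> "BAUFS" -> "baufs"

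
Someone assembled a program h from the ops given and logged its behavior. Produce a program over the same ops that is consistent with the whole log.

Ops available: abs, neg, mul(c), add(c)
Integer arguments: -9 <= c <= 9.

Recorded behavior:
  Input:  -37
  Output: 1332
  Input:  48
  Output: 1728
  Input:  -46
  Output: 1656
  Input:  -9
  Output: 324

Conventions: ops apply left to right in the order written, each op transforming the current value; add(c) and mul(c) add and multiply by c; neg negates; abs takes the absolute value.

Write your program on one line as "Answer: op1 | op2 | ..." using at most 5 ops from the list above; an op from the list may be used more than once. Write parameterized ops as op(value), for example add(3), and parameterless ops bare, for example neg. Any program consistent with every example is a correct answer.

neg | mul(4) | mul(-9) | abs

Check, running the answer program on each example:
  -37 -> 37 -> 148 -> -1332 -> 1332
  48 -> -48 -> -192 -> 1728 -> 1728
  -46 -> 46 -> 184 -> -1656 -> 1656
  -9 -> 9 -> 36 -> -324 -> 324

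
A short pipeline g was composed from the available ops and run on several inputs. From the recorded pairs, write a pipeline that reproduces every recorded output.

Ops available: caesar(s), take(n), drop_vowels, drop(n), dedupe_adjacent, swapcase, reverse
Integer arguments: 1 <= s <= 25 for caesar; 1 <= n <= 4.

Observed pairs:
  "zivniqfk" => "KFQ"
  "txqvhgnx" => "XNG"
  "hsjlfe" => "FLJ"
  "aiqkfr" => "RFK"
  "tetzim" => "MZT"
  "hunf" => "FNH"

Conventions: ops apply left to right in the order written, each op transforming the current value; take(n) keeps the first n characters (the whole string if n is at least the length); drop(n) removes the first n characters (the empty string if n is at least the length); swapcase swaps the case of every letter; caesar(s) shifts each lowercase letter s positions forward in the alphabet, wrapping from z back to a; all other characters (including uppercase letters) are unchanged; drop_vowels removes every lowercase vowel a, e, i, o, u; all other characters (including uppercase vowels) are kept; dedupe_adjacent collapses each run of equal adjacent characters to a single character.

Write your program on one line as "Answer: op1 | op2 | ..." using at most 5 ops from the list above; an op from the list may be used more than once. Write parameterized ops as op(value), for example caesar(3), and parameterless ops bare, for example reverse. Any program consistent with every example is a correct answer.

drop_vowels | reverse | take(3) | swapcase

Check, running the answer program on each example:
  "zivniqfk" -> "zvnqfk" -> "kfqnvz" -> "kfq" -> "KFQ"
  "txqvhgnx" -> "txqvhgnx" -> "xnghvqxt" -> "xng" -> "XNG"
  "hsjlfe" -> "hsjlf" -> "fljsh" -> "flj" -> "FLJ"
  "aiqkfr" -> "qkfr" -> "rfkq" -> "rfk" -> "RFK"
  "tetzim" -> "ttzm" -> "mztt" -> "mzt" -> "MZT"
  "hunf" -> "hnf" -> "fnh" -> "fnh" -> "FNH"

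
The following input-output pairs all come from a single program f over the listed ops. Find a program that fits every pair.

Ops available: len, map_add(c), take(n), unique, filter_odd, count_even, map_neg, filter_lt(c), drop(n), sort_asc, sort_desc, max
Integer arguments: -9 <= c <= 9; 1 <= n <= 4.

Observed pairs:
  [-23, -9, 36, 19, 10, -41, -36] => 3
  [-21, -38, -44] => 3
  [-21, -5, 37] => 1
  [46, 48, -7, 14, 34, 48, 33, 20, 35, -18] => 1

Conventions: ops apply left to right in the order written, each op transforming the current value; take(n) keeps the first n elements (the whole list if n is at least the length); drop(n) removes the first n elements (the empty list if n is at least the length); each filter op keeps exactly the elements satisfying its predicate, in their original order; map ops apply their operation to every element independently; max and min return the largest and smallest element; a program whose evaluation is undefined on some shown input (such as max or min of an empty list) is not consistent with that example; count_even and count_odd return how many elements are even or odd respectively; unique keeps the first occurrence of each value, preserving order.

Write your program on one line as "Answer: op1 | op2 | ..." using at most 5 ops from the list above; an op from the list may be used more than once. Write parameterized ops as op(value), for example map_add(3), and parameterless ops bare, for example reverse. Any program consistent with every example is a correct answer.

map_add(6) | unique | filter_lt(-8) | len

Check, running the answer program on each example:
  [-23, -9, 36, 19, 10, -41, -36] -> [-17, -3, 42, 25, 16, -35, -30] -> [-17, -3, 42, 25, 16, -35, -30] -> [-17, -35, -30] -> 3
  [-21, -38, -44] -> [-15, -32, -38] -> [-15, -32, -38] -> [-15, -32, -38] -> 3
  [-21, -5, 37] -> [-15, 1, 43] -> [-15, 1, 43] -> [-15] -> 1
  [46, 48, -7, 14, 34, 48, 33, 20, 35, -18] -> [52, 54, -1, 20, 40, 54, 39, 26, 41, -12] -> [52, 54, -1, 20, 40, 39, 26, 41, -12] -> [-12] -> 1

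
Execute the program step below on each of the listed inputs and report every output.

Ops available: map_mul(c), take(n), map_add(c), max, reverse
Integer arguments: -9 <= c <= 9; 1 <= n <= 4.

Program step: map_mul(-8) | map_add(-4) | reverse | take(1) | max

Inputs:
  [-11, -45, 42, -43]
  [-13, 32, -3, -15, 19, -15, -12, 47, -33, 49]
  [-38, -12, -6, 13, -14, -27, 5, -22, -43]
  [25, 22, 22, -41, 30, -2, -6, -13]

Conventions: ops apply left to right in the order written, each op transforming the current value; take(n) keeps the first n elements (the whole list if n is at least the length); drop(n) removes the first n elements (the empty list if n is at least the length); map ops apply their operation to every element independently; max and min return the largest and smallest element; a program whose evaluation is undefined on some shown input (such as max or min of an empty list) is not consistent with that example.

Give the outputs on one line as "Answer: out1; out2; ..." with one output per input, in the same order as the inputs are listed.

Execution, op by op:
  [-11, -45, 42, -43] -> [88, 360, -336, 344] -> [84, 356, -340, 340] -> [340, -340, 356, 84] -> [340] -> 340
  [-13, 32, -3, -15, 19, -15, -12, 47, -33, 49] -> [104, -256, 24, 120, -152, 120, 96, -376, 264, -392] -> [100, -260, 20, 116, -156, 116, 92, -380, 260, -396] -> [-396, 260, -380, 92, 116, -156, 116, 20, -260, 100] -> [-396] -> -396
  [-38, -12, -6, 13, -14, -27, 5, -22, -43] -> [304, 96, 48, -104, 112, 216, -40, 176, 344] -> [300, 92, 44, -108, 108, 212, -44, 172, 340] -> [340, 172, -44, 212, 108, -108, 44, 92, 300] -> [340] -> 340
  [25, 22, 22, -41, 30, -2, -6, -13] -> [-200, -176, -176, 328, -240, 16, 48, 104] -> [-204, -180, -180, 324, -244, 12, 44, 100] -> [100, 44, 12, -244, 324, -180, -180, -204] -> [100] -> 100

340; -396; 340; 100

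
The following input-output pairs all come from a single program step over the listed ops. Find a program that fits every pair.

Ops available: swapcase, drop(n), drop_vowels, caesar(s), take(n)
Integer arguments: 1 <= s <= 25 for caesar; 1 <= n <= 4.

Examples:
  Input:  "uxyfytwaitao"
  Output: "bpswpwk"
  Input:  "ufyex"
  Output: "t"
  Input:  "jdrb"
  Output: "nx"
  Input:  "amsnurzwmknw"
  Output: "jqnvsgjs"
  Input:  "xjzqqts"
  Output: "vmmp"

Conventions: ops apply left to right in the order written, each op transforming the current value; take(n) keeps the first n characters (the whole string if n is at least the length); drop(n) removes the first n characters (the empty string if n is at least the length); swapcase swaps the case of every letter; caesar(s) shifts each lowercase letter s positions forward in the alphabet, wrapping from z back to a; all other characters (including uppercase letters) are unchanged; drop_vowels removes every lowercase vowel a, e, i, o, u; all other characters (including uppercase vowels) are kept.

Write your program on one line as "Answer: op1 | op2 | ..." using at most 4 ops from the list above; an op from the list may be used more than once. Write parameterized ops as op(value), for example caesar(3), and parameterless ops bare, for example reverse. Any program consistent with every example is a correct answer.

drop(2) | caesar(22) | drop_vowels

Check, running the answer program on each example:
  "uxyfytwaitao" -> "yfytwaitao" -> "ubupswepwk" -> "bpswpwk"
  "ufyex" -> "yex" -> "uat" -> "t"
  "jdrb" -> "rb" -> "nx" -> "nx"
  "amsnurzwmknw" -> "snurzwmknw" -> "ojqnvsigjs" -> "jqnvsgjs"
  "xjzqqts" -> "zqqts" -> "vmmpo" -> "vmmp"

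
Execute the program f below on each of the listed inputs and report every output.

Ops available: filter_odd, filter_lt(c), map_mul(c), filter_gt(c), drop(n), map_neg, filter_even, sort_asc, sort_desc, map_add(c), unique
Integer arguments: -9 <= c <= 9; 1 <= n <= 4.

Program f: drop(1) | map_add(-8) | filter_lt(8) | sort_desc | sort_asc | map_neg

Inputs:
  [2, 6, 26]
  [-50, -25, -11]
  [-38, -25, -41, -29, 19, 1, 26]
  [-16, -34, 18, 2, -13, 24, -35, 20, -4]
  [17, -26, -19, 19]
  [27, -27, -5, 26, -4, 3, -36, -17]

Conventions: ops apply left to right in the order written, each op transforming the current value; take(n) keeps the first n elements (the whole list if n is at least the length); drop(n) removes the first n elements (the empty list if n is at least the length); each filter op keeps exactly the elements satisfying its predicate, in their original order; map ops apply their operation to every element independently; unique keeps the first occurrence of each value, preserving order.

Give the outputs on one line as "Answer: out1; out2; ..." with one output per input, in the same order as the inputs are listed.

[2]; [33, 19]; [49, 37, 33, 7]; [43, 42, 21, 12, 6]; [34, 27]; [44, 35, 25, 13, 12, 5]

Execution, op by op:
  [2, 6, 26] -> [6, 26] -> [-2, 18] -> [-2] -> [-2] -> [-2] -> [2]
  [-50, -25, -11] -> [-25, -11] -> [-33, -19] -> [-33, -19] -> [-19, -33] -> [-33, -19] -> [33, 19]
  [-38, -25, -41, -29, 19, 1, 26] -> [-25, -41, -29, 19, 1, 26] -> [-33, -49, -37, 11, -7, 18] -> [-33, -49, -37, -7] -> [-7, -33, -37, -49] -> [-49, -37, -33, -7] -> [49, 37, 33, 7]
  [-16, -34, 18, 2, -13, 24, -35, 20, -4] -> [-34, 18, 2, -13, 24, -35, 20, -4] -> [-42, 10, -6, -21, 16, -43, 12, -12] -> [-42, -6, -21, -43, -12] -> [-6, -12, -21, -42, -43] -> [-43, -42, -21, -12, -6] -> [43, 42, 21, 12, 6]
  [17, -26, -19, 19] -> [-26, -19, 19] -> [-34, -27, 11] -> [-34, -27] -> [-27, -34] -> [-34, -27] -> [34, 27]
  [27, -27, -5, 26, -4, 3, -36, -17] -> [-27, -5, 26, -4, 3, -36, -17] -> [-35, -13, 18, -12, -5, -44, -25] -> [-35, -13, -12, -5, -44, -25] -> [-5, -12, -13, -25, -35, -44] -> [-44, -35, -25, -13, -12, -5] -> [44, 35, 25, 13, 12, 5]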